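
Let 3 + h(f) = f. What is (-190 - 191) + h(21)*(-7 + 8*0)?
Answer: -507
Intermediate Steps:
h(f) = -3 + f
(-190 - 191) + h(21)*(-7 + 8*0) = (-190 - 191) + (-3 + 21)*(-7 + 8*0) = -381 + 18*(-7 + 0) = -381 + 18*(-7) = -381 - 126 = -507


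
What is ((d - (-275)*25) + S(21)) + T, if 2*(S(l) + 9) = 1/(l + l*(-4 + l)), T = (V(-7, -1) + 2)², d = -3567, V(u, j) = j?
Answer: 2494801/756 ≈ 3300.0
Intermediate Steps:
T = 1 (T = (-1 + 2)² = 1² = 1)
S(l) = -9 + 1/(2*(l + l*(-4 + l)))
((d - (-275)*25) + S(21)) + T = ((-3567 - (-275)*25) + (½)*(1 - 18*21² + 54*21)/(21*(-3 + 21))) + 1 = ((-3567 - 1*(-6875)) + (½)*(1/21)*(1 - 18*441 + 1134)/18) + 1 = ((-3567 + 6875) + (½)*(1/21)*(1/18)*(1 - 7938 + 1134)) + 1 = (3308 + (½)*(1/21)*(1/18)*(-6803)) + 1 = (3308 - 6803/756) + 1 = 2494045/756 + 1 = 2494801/756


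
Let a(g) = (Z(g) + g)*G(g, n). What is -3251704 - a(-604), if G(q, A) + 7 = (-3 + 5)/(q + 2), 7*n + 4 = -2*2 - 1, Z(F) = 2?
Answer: -3255920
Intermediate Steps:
n = -9/7 (n = -4/7 + (-2*2 - 1)/7 = -4/7 + (-4 - 1)/7 = -4/7 + (1/7)*(-5) = -4/7 - 5/7 = -9/7 ≈ -1.2857)
G(q, A) = -7 + 2/(2 + q) (G(q, A) = -7 + (-3 + 5)/(q + 2) = -7 + 2/(2 + q))
a(g) = -12 - 7*g (a(g) = (2 + g)*((-12 - 7*g)/(2 + g)) = -12 - 7*g)
-3251704 - a(-604) = -3251704 - (-12 - 7*(-604)) = -3251704 - (-12 + 4228) = -3251704 - 1*4216 = -3251704 - 4216 = -3255920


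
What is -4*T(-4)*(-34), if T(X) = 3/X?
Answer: -102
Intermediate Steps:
-4*T(-4)*(-34) = -12/(-4)*(-34) = -12*(-1)/4*(-34) = -4*(-¾)*(-34) = 3*(-34) = -102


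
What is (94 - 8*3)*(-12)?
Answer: -840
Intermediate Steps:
(94 - 8*3)*(-12) = (94 - 24)*(-12) = 70*(-12) = -840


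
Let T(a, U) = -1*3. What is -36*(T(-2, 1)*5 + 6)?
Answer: 324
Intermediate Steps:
T(a, U) = -3
-36*(T(-2, 1)*5 + 6) = -36*(-3*5 + 6) = -36*(-15 + 6) = -36*(-9) = 324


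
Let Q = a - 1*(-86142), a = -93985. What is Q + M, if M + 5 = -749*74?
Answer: -63274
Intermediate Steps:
M = -55431 (M = -5 - 749*74 = -5 - 55426 = -55431)
Q = -7843 (Q = -93985 - 1*(-86142) = -93985 + 86142 = -7843)
Q + M = -7843 - 55431 = -63274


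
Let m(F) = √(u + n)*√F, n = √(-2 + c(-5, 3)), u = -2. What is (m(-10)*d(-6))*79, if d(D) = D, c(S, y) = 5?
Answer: 474*√(20 - 10*√3) ≈ 775.90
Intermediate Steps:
n = √3 (n = √(-2 + 5) = √3 ≈ 1.7320)
m(F) = √F*√(-2 + √3) (m(F) = √(-2 + √3)*√F = √F*√(-2 + √3))
(m(-10)*d(-6))*79 = ((I*√(-10)*√(2 - √3))*(-6))*79 = ((I*(I*√10)*√(2 - √3))*(-6))*79 = (-√10*√(2 - √3)*(-6))*79 = (6*√10*√(2 - √3))*79 = 474*√10*√(2 - √3)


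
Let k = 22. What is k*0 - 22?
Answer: -22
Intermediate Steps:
k*0 - 22 = 22*0 - 22 = 0 - 22 = -22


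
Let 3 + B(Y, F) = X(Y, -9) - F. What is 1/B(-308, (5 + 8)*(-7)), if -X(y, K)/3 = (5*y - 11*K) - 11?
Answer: 1/4444 ≈ 0.00022502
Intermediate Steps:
X(y, K) = 33 - 15*y + 33*K (X(y, K) = -3*((5*y - 11*K) - 11) = -3*((-11*K + 5*y) - 11) = -3*(-11 - 11*K + 5*y) = 33 - 15*y + 33*K)
B(Y, F) = -267 - F - 15*Y (B(Y, F) = -3 + ((33 - 15*Y + 33*(-9)) - F) = -3 + ((33 - 15*Y - 297) - F) = -3 + ((-264 - 15*Y) - F) = -3 + (-264 - F - 15*Y) = -267 - F - 15*Y)
1/B(-308, (5 + 8)*(-7)) = 1/(-267 - (5 + 8)*(-7) - 15*(-308)) = 1/(-267 - 13*(-7) + 4620) = 1/(-267 - 1*(-91) + 4620) = 1/(-267 + 91 + 4620) = 1/4444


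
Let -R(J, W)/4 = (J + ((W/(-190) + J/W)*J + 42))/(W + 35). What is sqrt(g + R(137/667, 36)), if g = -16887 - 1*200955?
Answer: I*sqrt(39682994515932548285)/13496745 ≈ 466.74*I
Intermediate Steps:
g = -217842 (g = -16887 - 200955 = -217842)
R(J, W) = -4*(42 + J + J*(-W/190 + J/W))/(35 + W) (R(J, W) = -4*(J + ((W/(-190) + J/W)*J + 42))/(W + 35) = -4*(J + ((W*(-1/190) + J/W)*J + 42))/(35 + W) = -4*(J + ((-W/190 + J/W)*J + 42))/(35 + W) = -4*(J + (J*(-W/190 + J/W) + 42))/(35 + W) = -4*(J + (42 + J*(-W/190 + J/W)))/(35 + W) = -4*(42 + J + J*(-W/190 + J/W))/(35 + W))
sqrt(g + R(137/667, 36)) = sqrt(-217842 + (2/95)*(-7980*36 - 190*(137/667)**2 + (137/667)*36**2 - 190*137/667*36)/(36*(35 + 36))) = sqrt(-217842 + (2/95)*(1/36)*(-287280 - 190*(137*(1/667))**2 + (137*(1/667))*1296 - 190*137*(1/667)*36)/71) = sqrt(-217842 + (2/95)*(1/36)*(1/71)*(-287280 - 190*(137/667)**2 + (137/667)*1296 - 190*137/667*36)) = sqrt(-217842 + (2/95)*(1/36)*(1/71)*(-287280 - 190*18769/444889 + 177552/667 - 937080/667)) = sqrt(-217842 + (2/95)*(1/36)*(1/71)*(-287280 - 3566110/444889 + 177552/667 - 937080/667)) = sqrt(-217842 + (2/95)*(1/36)*(1/71)*(-128317883206/444889)) = sqrt(-217842 - 64158941603/27006986745) = sqrt(-5883320165445893/27006986745) = I*sqrt(39682994515932548285)/13496745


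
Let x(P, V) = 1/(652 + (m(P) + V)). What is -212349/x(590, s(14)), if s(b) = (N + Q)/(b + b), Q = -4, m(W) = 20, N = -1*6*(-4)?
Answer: -999951441/7 ≈ -1.4285e+8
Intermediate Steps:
N = 24 (N = -6*(-4) = 24)
s(b) = 10/b (s(b) = (24 - 4)/(b + b) = 20/((2*b)) = 20*(1/(2*b)) = 10/b)
x(P, V) = 1/(672 + V) (x(P, V) = 1/(652 + (20 + V)) = 1/(672 + V))
-212349/x(590, s(14)) = -212349/(1/(672 + 10/14)) = -212349/(1/(672 + 10*(1/14))) = -212349/(1/(672 + 5/7)) = -212349/(1/(4709/7)) = -212349/7/4709 = -212349*4709/7 = -999951441/7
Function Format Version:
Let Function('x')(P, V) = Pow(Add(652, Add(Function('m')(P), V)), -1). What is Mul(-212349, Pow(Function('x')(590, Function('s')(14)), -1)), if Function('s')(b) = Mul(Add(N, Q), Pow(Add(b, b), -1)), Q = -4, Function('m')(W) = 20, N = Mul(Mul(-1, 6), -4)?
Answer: Rational(-999951441, 7) ≈ -1.4285e+8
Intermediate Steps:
N = 24 (N = Mul(-6, -4) = 24)
Function('s')(b) = Mul(10, Pow(b, -1)) (Function('s')(b) = Mul(Add(24, -4), Pow(Add(b, b), -1)) = Mul(20, Pow(Mul(2, b), -1)) = Mul(20, Mul(Rational(1, 2), Pow(b, -1))) = Mul(10, Pow(b, -1)))
Function('x')(P, V) = Pow(Add(672, V), -1) (Function('x')(P, V) = Pow(Add(652, Add(20, V)), -1) = Pow(Add(672, V), -1))
Mul(-212349, Pow(Function('x')(590, Function('s')(14)), -1)) = Mul(-212349, Pow(Pow(Add(672, Mul(10, Pow(14, -1))), -1), -1)) = Mul(-212349, Pow(Pow(Add(672, Mul(10, Rational(1, 14))), -1), -1)) = Mul(-212349, Pow(Pow(Add(672, Rational(5, 7)), -1), -1)) = Mul(-212349, Pow(Pow(Rational(4709, 7), -1), -1)) = Mul(-212349, Pow(Rational(7, 4709), -1)) = Mul(-212349, Rational(4709, 7)) = Rational(-999951441, 7)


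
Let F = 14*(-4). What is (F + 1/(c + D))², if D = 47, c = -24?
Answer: 1656369/529 ≈ 3131.1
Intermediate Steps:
F = -56
(F + 1/(c + D))² = (-56 + 1/(-24 + 47))² = (-56 + 1/23)² = (-1287/23)² = 1656369/529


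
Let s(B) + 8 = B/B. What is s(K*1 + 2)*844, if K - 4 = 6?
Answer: -5908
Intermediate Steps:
K = 10 (K = 4 + 6 = 10)
s(B) = -7 (s(B) = -8 + B/B = -8 + 1 = -7)
s(K*1 + 2)*844 = -7*844 = -5908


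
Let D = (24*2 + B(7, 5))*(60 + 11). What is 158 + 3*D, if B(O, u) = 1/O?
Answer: 72887/7 ≈ 10412.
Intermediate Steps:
D = 23927/7 (D = (24*2 + 1/7)*(60 + 11) = (48 + ⅐)*71 = (337/7)*71 = 23927/7 ≈ 3418.1)
158 + 3*D = 158 + 3*(23927/7) = 158 + 71781/7 = 72887/7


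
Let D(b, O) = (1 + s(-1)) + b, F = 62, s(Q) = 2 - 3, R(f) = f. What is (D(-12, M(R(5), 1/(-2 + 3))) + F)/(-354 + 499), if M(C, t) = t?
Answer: 10/29 ≈ 0.34483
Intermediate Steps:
s(Q) = -1
D(b, O) = b (D(b, O) = (1 - 1) + b = 0 + b = b)
(D(-12, M(R(5), 1/(-2 + 3))) + F)/(-354 + 499) = (-12 + 62)/(-354 + 499) = 50/145 = 50*(1/145) = 10/29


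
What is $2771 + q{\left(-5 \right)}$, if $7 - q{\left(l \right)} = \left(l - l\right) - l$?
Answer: $2773$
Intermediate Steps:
$q{\left(l \right)} = 7 + l$ ($q{\left(l \right)} = 7 - \left(\left(l - l\right) - l\right) = 7 - \left(0 - l\right) = 7 - - l = 7 + l$)
$2771 + q{\left(-5 \right)} = 2771 + \left(7 - 5\right) = 2771 + 2 = 2773$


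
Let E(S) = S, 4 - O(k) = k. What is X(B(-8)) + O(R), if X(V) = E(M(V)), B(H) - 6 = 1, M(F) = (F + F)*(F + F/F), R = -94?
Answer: 210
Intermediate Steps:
O(k) = 4 - k
M(F) = 2*F*(1 + F) (M(F) = (2*F)*(F + 1) = (2*F)*(1 + F) = 2*F*(1 + F))
B(H) = 7 (B(H) = 6 + 1 = 7)
X(V) = 2*V*(1 + V)
X(B(-8)) + O(R) = 2*7*(1 + 7) + (4 - 1*(-94)) = 2*7*8 + (4 + 94) = 112 + 98 = 210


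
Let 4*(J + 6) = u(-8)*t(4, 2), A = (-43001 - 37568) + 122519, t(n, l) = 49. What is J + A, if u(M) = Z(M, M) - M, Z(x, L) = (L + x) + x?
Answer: 41748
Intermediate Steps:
Z(x, L) = L + 2*x
A = 41950 (A = -80569 + 122519 = 41950)
u(M) = 2*M (u(M) = (M + 2*M) - M = 3*M - M = 2*M)
J = -202 (J = -6 + ((2*(-8))*49)/4 = -6 + (-16*49)/4 = -6 + (1/4)*(-784) = -6 - 196 = -202)
J + A = -202 + 41950 = 41748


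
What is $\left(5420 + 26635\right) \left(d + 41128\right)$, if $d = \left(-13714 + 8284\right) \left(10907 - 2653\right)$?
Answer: $-1435361739060$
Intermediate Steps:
$d = -44819220$ ($d = \left(-5430\right) 8254 = -44819220$)
$\left(5420 + 26635\right) \left(d + 41128\right) = \left(5420 + 26635\right) \left(-44819220 + 41128\right) = 32055 \left(-44778092\right) = -1435361739060$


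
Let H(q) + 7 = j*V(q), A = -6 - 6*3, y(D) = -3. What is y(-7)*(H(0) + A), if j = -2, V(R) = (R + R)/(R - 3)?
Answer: 93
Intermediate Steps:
A = -24 (A = -6 - 18 = -24)
V(R) = 2*R/(-3 + R) (V(R) = (2*R)/(-3 + R) = 2*R/(-3 + R))
H(q) = -7 - 4*q/(-3 + q)
y(-7)*(H(0) + A) = -3*((21 - 11*0)/(-3 + 0) - 24) = -3*((21 + 0)/(-3) - 24) = -3*(-⅓*21 - 24) = -3*(-7 - 24) = -3*(-31) = 93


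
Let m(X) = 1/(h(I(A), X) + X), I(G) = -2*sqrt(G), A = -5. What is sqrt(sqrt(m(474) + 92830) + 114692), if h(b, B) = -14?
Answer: sqrt(6067206800 + 230*sqrt(4910707115))/230 ≈ 339.11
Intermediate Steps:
m(X) = 1/(-14 + X)
sqrt(sqrt(m(474) + 92830) + 114692) = sqrt(sqrt(1/(-14 + 474) + 92830) + 114692) = sqrt(sqrt(1/460 + 92830) + 114692) = sqrt(sqrt(42701801/460) + 114692) = sqrt(sqrt(4910707115)/230 + 114692) = sqrt(114692 + sqrt(4910707115)/230)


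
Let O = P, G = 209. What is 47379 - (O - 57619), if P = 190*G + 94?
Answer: 65194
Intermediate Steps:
P = 39804 (P = 190*209 + 94 = 39710 + 94 = 39804)
O = 39804
47379 - (O - 57619) = 47379 - (39804 - 57619) = 47379 - 1*(-17815) = 47379 + 17815 = 65194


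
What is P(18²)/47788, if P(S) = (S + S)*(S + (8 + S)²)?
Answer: 17908776/11947 ≈ 1499.0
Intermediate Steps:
P(S) = 2*S*(S + (8 + S)²) (P(S) = (2*S)*(S + (8 + S)²) = 2*S*(S + (8 + S)²))
P(18²)/47788 = (2*18²*(18² + (8 + 18²)²))/47788 = (2*324*(324 + (8 + 324)²))*(1/47788) = (2*324*(324 + 332²))*(1/47788) = (2*324*(324 + 110224))*(1/47788) = (2*324*110548)*(1/47788) = 71635104*(1/47788) = 17908776/11947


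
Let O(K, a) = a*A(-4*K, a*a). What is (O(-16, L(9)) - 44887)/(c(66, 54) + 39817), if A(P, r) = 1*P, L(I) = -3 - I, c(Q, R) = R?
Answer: -45655/39871 ≈ -1.1451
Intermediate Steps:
A(P, r) = P
O(K, a) = -4*K*a (O(K, a) = a*(-4*K) = -4*K*a)
(O(-16, L(9)) - 44887)/(c(66, 54) + 39817) = (-4*(-16)*(-3 - 1*9) - 44887)/(54 + 39817) = (-4*(-16)*(-3 - 9) - 44887)/39871 = (-4*(-16)*(-12) - 44887)*(1/39871) = (-768 - 44887)*(1/39871) = -45655*1/39871 = -45655/39871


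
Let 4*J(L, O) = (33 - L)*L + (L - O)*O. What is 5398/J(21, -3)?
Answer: 5398/45 ≈ 119.96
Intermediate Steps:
J(L, O) = L*(33 - L)/4 + O*(L - O)/4 (J(L, O) = ((33 - L)*L + (L - O)*O)/4 = (L*(33 - L) + O*(L - O))/4 = L*(33 - L)/4 + O*(L - O)/4)
5398/J(21, -3) = 5398/(-¼*21² - ¼*(-3)² + (33/4)*21 + (¼)*21*(-3)) = 5398/(-¼*441 - ¼*9 + 693/4 - 63/4) = 5398/(-441/4 - 9/4 + 693/4 - 63/4) = 5398/45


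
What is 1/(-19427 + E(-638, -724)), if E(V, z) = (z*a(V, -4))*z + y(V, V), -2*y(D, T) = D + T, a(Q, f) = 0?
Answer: -1/18789 ≈ -5.3223e-5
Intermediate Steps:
y(D, T) = -D/2 - T/2 (y(D, T) = -(D + T)/2 = -D/2 - T/2)
E(V, z) = -V (E(V, z) = (z*0)*z + (-V/2 - V/2) = 0*z - V = 0 - V = -V)
1/(-19427 + E(-638, -724)) = 1/(-19427 - 1*(-638)) = 1/(-19427 + 638) = 1/(-18789) = -1/18789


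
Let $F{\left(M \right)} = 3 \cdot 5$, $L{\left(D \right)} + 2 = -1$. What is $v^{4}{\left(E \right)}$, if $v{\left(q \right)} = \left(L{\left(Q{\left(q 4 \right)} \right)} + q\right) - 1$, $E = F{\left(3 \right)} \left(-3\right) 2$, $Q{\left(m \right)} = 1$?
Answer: $78074896$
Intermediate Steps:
$L{\left(D \right)} = -3$ ($L{\left(D \right)} = -2 - 1 = -3$)
$F{\left(M \right)} = 15$
$E = -90$ ($E = 15 \left(-3\right) 2 = \left(-45\right) 2 = -90$)
$v{\left(q \right)} = -4 + q$ ($v{\left(q \right)} = \left(-3 + q\right) - 1 = -4 + q$)
$v^{4}{\left(E \right)} = \left(-4 - 90\right)^{4} = \left(-94\right)^{4} = 78074896$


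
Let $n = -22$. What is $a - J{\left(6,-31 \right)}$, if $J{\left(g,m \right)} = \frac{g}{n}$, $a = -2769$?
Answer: $- \frac{30456}{11} \approx -2768.7$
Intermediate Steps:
$J{\left(g,m \right)} = - \frac{g}{22}$ ($J{\left(g,m \right)} = \frac{g}{-22} = g \left(- \frac{1}{22}\right) = - \frac{g}{22}$)
$a - J{\left(6,-31 \right)} = -2769 - \left(- \frac{1}{22}\right) 6 = -2769 - - \frac{3}{11} = -2769 + \frac{3}{11} = - \frac{30456}{11}$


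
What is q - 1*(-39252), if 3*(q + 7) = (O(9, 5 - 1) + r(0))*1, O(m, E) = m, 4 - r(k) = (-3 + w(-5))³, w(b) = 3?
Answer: 117748/3 ≈ 39249.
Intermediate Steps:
r(k) = 4 (r(k) = 4 - (-3 + 3)³ = 4 - 1*0³ = 4 - 1*0 = 4 + 0 = 4)
q = -8/3 (q = -7 + ((9 + 4)*1)/3 = -7 + (13*1)/3 = -7 + (⅓)*13 = -7 + 13/3 = -8/3 ≈ -2.6667)
q - 1*(-39252) = -8/3 - 1*(-39252) = -8/3 + 39252 = 117748/3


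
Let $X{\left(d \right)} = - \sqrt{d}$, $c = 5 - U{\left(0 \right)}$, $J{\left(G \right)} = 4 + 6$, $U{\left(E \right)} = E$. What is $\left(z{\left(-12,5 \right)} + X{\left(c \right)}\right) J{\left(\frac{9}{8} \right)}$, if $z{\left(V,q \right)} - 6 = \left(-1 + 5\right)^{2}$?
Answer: $220 - 10 \sqrt{5} \approx 197.64$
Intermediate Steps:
$J{\left(G \right)} = 10$
$c = 5$ ($c = 5 - 0 = 5 + 0 = 5$)
$z{\left(V,q \right)} = 22$ ($z{\left(V,q \right)} = 6 + \left(-1 + 5\right)^{2} = 6 + 4^{2} = 6 + 16 = 22$)
$\left(z{\left(-12,5 \right)} + X{\left(c \right)}\right) J{\left(\frac{9}{8} \right)} = \left(22 - \sqrt{5}\right) 10 = 220 - 10 \sqrt{5}$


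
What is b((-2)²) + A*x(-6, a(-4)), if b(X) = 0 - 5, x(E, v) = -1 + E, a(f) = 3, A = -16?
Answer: 107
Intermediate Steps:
b(X) = -5
b((-2)²) + A*x(-6, a(-4)) = -5 - 16*(-1 - 6) = -5 - 16*(-7) = -5 + 112 = 107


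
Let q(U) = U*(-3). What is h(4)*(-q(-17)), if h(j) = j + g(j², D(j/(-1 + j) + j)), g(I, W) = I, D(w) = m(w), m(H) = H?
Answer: -1020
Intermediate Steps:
q(U) = -3*U
D(w) = w
h(j) = j + j²
h(4)*(-q(-17)) = (4*(1 + 4))*(-(-3)*(-17)) = (4*5)*(-1*51) = 20*(-51) = -1020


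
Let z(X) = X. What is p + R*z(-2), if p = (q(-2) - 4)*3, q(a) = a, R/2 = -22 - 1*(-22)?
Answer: -18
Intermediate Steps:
R = 0 (R = 2*(-22 - 1*(-22)) = 2*(-22 + 22) = 2*0 = 0)
p = -18 (p = (-2 - 4)*3 = -6*3 = -18)
p + R*z(-2) = -18 + 0*(-2) = -18 + 0 = -18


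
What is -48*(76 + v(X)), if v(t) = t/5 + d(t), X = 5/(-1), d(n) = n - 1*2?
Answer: -3264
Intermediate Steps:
d(n) = -2 + n (d(n) = n - 2 = -2 + n)
X = -5 (X = 5*(-1) = -5)
v(t) = -2 + 6*t/5 (v(t) = t/5 + (-2 + t) = -2 + 6*t/5)
-48*(76 + v(X)) = -48*(76 + (-2 + (6/5)*(-5))) = -48*(76 + (-2 - 6)) = -48*(76 - 8) = -48*68 = -3264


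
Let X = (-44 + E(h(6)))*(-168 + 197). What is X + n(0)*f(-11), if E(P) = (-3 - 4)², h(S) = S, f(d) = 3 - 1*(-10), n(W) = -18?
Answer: -89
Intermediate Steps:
f(d) = 13 (f(d) = 3 + 10 = 13)
E(P) = 49 (E(P) = (-7)² = 49)
X = 145 (X = (-44 + 49)*(-168 + 197) = 5*29 = 145)
X + n(0)*f(-11) = 145 - 18*13 = 145 - 234 = -89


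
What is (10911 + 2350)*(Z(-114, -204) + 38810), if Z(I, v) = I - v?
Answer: 515852900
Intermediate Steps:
(10911 + 2350)*(Z(-114, -204) + 38810) = (10911 + 2350)*((-114 - 1*(-204)) + 38810) = 13261*((-114 + 204) + 38810) = 13261*(90 + 38810) = 13261*38900 = 515852900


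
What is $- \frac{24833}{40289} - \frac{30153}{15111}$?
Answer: $- \frac{23044720}{8823291} \approx -2.6118$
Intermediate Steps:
$- \frac{24833}{40289} - \frac{30153}{15111} = \left(-24833\right) \frac{1}{40289} - \frac{437}{219} = - \frac{24833}{40289} - \frac{437}{219} = - \frac{23044720}{8823291}$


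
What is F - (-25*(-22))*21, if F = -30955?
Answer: -42505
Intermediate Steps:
F - (-25*(-22))*21 = -30955 - (-25*(-22))*21 = -30955 - 550*21 = -30955 - 1*11550 = -30955 - 11550 = -42505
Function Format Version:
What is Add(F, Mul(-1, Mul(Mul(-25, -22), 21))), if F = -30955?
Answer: -42505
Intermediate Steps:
Add(F, Mul(-1, Mul(Mul(-25, -22), 21))) = Add(-30955, Mul(-1, Mul(Mul(-25, -22), 21))) = Add(-30955, Mul(-1, Mul(550, 21))) = Add(-30955, Mul(-1, 11550)) = Add(-30955, -11550) = -42505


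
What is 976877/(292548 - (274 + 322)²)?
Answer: -976877/62668 ≈ -15.588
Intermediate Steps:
976877/(292548 - (274 + 322)²) = 976877/(292548 - 1*596²) = 976877/(292548 - 1*355216) = 976877/(292548 - 355216) = 976877/(-62668) = 976877*(-1/62668) = -976877/62668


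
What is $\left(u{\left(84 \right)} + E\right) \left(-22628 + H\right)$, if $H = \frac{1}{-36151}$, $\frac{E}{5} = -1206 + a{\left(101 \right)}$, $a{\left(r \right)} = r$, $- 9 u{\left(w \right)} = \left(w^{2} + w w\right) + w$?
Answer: $\frac{5809885010501}{36151} \approx 1.6071 \cdot 10^{8}$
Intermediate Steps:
$u{\left(w \right)} = - \frac{2 w^{2}}{9} - \frac{w}{9}$ ($u{\left(w \right)} = - \frac{\left(w^{2} + w w\right) + w}{9} = - \frac{\left(w^{2} + w^{2}\right) + w}{9} = - \frac{2 w^{2} + w}{9} = - \frac{w + 2 w^{2}}{9} = - \frac{2 w^{2}}{9} - \frac{w}{9}$)
$E = -5525$ ($E = 5 \left(-1206 + 101\right) = 5 \left(-1105\right) = -5525$)
$H = - \frac{1}{36151} \approx -2.7662 \cdot 10^{-5}$
$\left(u{\left(84 \right)} + E\right) \left(-22628 + H\right) = \left(\left(- \frac{1}{9}\right) 84 \left(1 + 2 \cdot 84\right) - 5525\right) \left(-22628 - \frac{1}{36151}\right) = \left(\left(- \frac{1}{9}\right) 84 \left(1 + 168\right) - 5525\right) \left(- \frac{818024829}{36151}\right) = \left(\left(- \frac{1}{9}\right) 84 \cdot 169 - 5525\right) \left(- \frac{818024829}{36151}\right) = \left(- \frac{4732}{3} - 5525\right) \left(- \frac{818024829}{36151}\right) = \left(- \frac{21307}{3}\right) \left(- \frac{818024829}{36151}\right) = \frac{5809885010501}{36151}$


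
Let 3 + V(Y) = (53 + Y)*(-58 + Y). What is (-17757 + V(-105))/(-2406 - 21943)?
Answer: 9284/24349 ≈ 0.38129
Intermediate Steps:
V(Y) = -3 + (-58 + Y)*(53 + Y) (V(Y) = -3 + (53 + Y)*(-58 + Y) = -3 + (-58 + Y)*(53 + Y))
(-17757 + V(-105))/(-2406 - 21943) = (-17757 + (-3077 + (-105)² - 5*(-105)))/(-2406 - 21943) = (-17757 + (-3077 + 11025 + 525))/(-24349) = (-17757 + 8473)*(-1/24349) = -9284*(-1/24349) = 9284/24349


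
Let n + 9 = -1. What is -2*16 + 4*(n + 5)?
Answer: -52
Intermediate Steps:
n = -10 (n = -9 - 1 = -10)
-2*16 + 4*(n + 5) = -2*16 + 4*(-10 + 5) = -32 + 4*(-5) = -32 - 20 = -52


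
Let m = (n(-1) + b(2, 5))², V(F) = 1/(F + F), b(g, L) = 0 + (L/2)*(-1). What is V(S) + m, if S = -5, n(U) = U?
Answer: 243/20 ≈ 12.150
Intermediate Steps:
b(g, L) = -L/2 (b(g, L) = 0 + (L*(½))*(-1) = 0 + (L/2)*(-1) = 0 - L/2 = -L/2)
V(F) = 1/(2*F)
m = 49/4 (m = (-1 - ½*5)² = (-1 - 5/2)² = (-7/2)² = 49/4 ≈ 12.250)
V(S) + m = (½)/(-5) + 49/4 = (½)*(-⅕) + 49/4 = -⅒ + 49/4 = 243/20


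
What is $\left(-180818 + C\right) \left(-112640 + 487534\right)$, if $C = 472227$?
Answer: $109247485646$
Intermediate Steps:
$\left(-180818 + C\right) \left(-112640 + 487534\right) = \left(-180818 + 472227\right) \left(-112640 + 487534\right) = 291409 \cdot 374894 = 109247485646$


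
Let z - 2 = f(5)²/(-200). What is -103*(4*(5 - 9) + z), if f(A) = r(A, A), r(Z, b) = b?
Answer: 11639/8 ≈ 1454.9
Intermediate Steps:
f(A) = A
z = 15/8 (z = 2 + 5²/(-200) = 2 + 25*(-1/200) = 2 - ⅛ = 15/8 ≈ 1.8750)
-103*(4*(5 - 9) + z) = -103*(4*(5 - 9) + 15/8) = -103*(4*(-4) + 15/8) = -103*(-16 + 15/8) = -103*(-113/8) = 11639/8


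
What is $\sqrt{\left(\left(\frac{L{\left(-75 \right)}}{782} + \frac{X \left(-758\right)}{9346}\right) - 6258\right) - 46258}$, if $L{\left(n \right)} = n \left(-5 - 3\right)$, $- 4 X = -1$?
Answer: $\frac{i \sqrt{701278509688413963}}{3654286} \approx 229.16 i$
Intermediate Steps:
$X = \frac{1}{4}$ ($X = \left(- \frac{1}{4}\right) \left(-1\right) = \frac{1}{4} \approx 0.25$)
$L{\left(n \right)} = - 8 n$ ($L{\left(n \right)} = n \left(-8\right) = - 8 n$)
$\sqrt{\left(\left(\frac{L{\left(-75 \right)}}{782} + \frac{X \left(-758\right)}{9346}\right) - 6258\right) - 46258} = \sqrt{\left(\left(\frac{\left(-8\right) \left(-75\right)}{782} + \frac{\frac{1}{4} \left(-758\right)}{9346}\right) - 6258\right) - 46258} = \sqrt{\left(\left(600 \cdot \frac{1}{782} - \frac{379}{18692}\right) - 6258\right) - 46258} = \sqrt{\left(\left(\frac{300}{391} - \frac{379}{18692}\right) - 6258\right) - 46258} = \sqrt{\left(\frac{5459411}{7308572} - 6258\right) - 46258} = \sqrt{- \frac{45731584165}{7308572} - 46258} = \sqrt{- \frac{383811507741}{7308572}} = \frac{i \sqrt{701278509688413963}}{3654286}$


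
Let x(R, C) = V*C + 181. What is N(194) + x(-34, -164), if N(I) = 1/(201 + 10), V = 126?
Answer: -4321912/211 ≈ -20483.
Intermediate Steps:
N(I) = 1/211
x(R, C) = 181 + 126*C (x(R, C) = 126*C + 181 = 181 + 126*C)
N(194) + x(-34, -164) = 1/211 + (181 + 126*(-164)) = 1/211 + (181 - 20664) = 1/211 - 20483 = -4321912/211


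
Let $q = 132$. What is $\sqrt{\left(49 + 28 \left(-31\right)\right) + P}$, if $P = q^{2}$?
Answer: $9 \sqrt{205} \approx 128.86$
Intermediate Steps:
$P = 17424$ ($P = 132^{2} = 17424$)
$\sqrt{\left(49 + 28 \left(-31\right)\right) + P} = \sqrt{\left(49 + 28 \left(-31\right)\right) + 17424} = \sqrt{\left(49 - 868\right) + 17424} = \sqrt{-819 + 17424} = \sqrt{16605} = 9 \sqrt{205}$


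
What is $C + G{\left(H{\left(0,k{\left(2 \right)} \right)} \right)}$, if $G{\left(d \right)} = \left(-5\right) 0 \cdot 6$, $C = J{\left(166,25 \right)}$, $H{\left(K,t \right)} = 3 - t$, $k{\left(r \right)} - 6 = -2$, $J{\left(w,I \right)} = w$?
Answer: $166$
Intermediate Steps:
$k{\left(r \right)} = 4$ ($k{\left(r \right)} = 6 - 2 = 4$)
$C = 166$
$G{\left(d \right)} = 0$ ($G{\left(d \right)} = 0 \cdot 6 = 0$)
$C + G{\left(H{\left(0,k{\left(2 \right)} \right)} \right)} = 166 + 0 = 166$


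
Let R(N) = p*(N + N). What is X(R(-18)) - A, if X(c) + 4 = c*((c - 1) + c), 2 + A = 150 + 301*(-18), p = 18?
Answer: 845722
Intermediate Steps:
A = -5270 (A = -2 + (150 + 301*(-18)) = -2 + (150 - 5418) = -2 - 5268 = -5270)
R(N) = 36*N (R(N) = 18*(N + N) = 18*(2*N) = 36*N)
X(c) = -4 + c*(-1 + 2*c) (X(c) = -4 + c*((c - 1) + c) = -4 + c*((-1 + c) + c) = -4 + c*(-1 + 2*c))
X(R(-18)) - A = (-4 - 36*(-18) + 2*(36*(-18))²) - 1*(-5270) = (-4 - 1*(-648) + 2*(-648)²) + 5270 = (-4 + 648 + 2*419904) + 5270 = (-4 + 648 + 839808) + 5270 = 840452 + 5270 = 845722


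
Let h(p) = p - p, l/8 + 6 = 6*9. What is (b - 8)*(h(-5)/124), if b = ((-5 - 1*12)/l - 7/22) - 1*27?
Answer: 0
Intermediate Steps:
l = 384 (l = -48 + 8*(6*9) = -48 + 8*54 = -48 + 432 = 384)
h(p) = 0
b = -115579/4224 (b = ((-5 - 1*12)/384 - 7/22) - 1*27 = ((-5 - 12)*(1/384) - 7*1/22) - 27 = (-17*1/384 - 7/22) - 27 = (-17/384 - 7/22) - 27 = -1531/4224 - 27 = -115579/4224 ≈ -27.362)
(b - 8)*(h(-5)/124) = (-115579/4224 - 8)*(0/124) = -0/124 = -149371/4224*0 = 0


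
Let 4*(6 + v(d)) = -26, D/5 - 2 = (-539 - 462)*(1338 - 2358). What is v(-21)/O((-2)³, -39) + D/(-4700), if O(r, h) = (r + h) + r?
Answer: -2807223/2585 ≈ -1086.0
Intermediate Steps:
D = 5105110 (D = 10 + 5*((-539 - 462)*(1338 - 2358)) = 10 + 5*(-1001*(-1020)) = 10 + 5*1021020 = 10 + 5105100 = 5105110)
v(d) = -25/2 (v(d) = -6 + (¼)*(-26) = -6 - 13/2 = -25/2)
O(r, h) = h + 2*r (O(r, h) = (h + r) + r = h + 2*r)
v(-21)/O((-2)³, -39) + D/(-4700) = -25/(2*(-39 + 2*(-2)³)) + 5105110/(-4700) = -25/(2*(-39 + 2*(-8))) + 5105110*(-1/4700) = -25/(2*(-39 - 16)) - 510511/470 = -25/2/(-55) - 510511/470 = -25/2*(-1/55) - 510511/470 = 5/22 - 510511/470 = -2807223/2585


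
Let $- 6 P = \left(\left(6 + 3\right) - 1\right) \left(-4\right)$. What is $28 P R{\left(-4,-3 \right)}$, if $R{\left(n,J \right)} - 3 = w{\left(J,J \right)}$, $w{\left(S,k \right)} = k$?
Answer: $0$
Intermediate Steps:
$R{\left(n,J \right)} = 3 + J$
$P = \frac{16}{3}$ ($P = - \frac{\left(\left(6 + 3\right) - 1\right) \left(-4\right)}{6} = - \frac{\left(9 - 1\right) \left(-4\right)}{6} = - \frac{8 \left(-4\right)}{6} = \left(- \frac{1}{6}\right) \left(-32\right) = \frac{16}{3} \approx 5.3333$)
$28 P R{\left(-4,-3 \right)} = 28 \cdot \frac{16}{3} \left(3 - 3\right) = \frac{448}{3} \cdot 0 = 0$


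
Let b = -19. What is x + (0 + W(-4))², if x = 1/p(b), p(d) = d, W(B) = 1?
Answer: 18/19 ≈ 0.94737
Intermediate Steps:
x = -1/19 (x = 1/(-19) = -1/19 ≈ -0.052632)
x + (0 + W(-4))² = -1/19 + (0 + 1)² = -1/19 + 1² = -1/19 + 1 = 18/19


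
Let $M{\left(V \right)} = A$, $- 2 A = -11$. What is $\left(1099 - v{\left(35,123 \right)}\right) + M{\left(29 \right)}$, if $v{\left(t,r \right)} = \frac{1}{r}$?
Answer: $\frac{271705}{246} \approx 1104.5$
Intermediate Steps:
$A = \frac{11}{2}$ ($A = \left(- \frac{1}{2}\right) \left(-11\right) = \frac{11}{2} \approx 5.5$)
$M{\left(V \right)} = \frac{11}{2}$
$\left(1099 - v{\left(35,123 \right)}\right) + M{\left(29 \right)} = \left(1099 - \frac{1}{123}\right) + \frac{11}{2} = \frac{135176}{123} + \frac{11}{2} = \frac{271705}{246}$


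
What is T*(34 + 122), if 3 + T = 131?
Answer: 19968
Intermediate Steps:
T = 128 (T = -3 + 131 = 128)
T*(34 + 122) = 128*(34 + 122) = 128*156 = 19968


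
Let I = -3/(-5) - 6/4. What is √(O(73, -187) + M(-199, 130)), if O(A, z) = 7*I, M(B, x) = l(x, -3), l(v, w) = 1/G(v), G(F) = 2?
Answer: I*√145/5 ≈ 2.4083*I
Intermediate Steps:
l(v, w) = ½ (l(v, w) = 1/2 = ½)
I = -9/10 (I = -3*(-⅕) - 6*¼ = ⅗ - 3/2 = -9/10 ≈ -0.90000)
M(B, x) = ½
O(A, z) = -63/10 (O(A, z) = 7*(-9/10) = -63/10)
√(O(73, -187) + M(-199, 130)) = √(-63/10 + ½) = √(-29/5) = I*√145/5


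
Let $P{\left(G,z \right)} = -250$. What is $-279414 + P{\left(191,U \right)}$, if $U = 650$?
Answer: $-279664$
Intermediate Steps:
$-279414 + P{\left(191,U \right)} = -279414 - 250 = -279664$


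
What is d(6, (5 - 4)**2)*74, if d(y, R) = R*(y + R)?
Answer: 518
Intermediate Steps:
d(y, R) = R*(R + y)
d(6, (5 - 4)**2)*74 = ((5 - 4)**2*((5 - 4)**2 + 6))*74 = (1**2*(1**2 + 6))*74 = (1*(1 + 6))*74 = (1*7)*74 = 7*74 = 518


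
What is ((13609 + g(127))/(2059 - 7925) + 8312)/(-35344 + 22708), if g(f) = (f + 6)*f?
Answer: -104119/158382 ≈ -0.65739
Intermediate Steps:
g(f) = f*(6 + f) (g(f) = (6 + f)*f = f*(6 + f))
((13609 + g(127))/(2059 - 7925) + 8312)/(-35344 + 22708) = ((13609 + 127*(6 + 127))/(2059 - 7925) + 8312)/(-35344 + 22708) = ((13609 + 127*133)/(-5866) + 8312)/(-12636) = ((13609 + 16891)*(-1/5866) + 8312)*(-1/12636) = (30500*(-1/5866) + 8312)*(-1/12636) = (-15250/2933 + 8312)*(-1/12636) = (24363846/2933)*(-1/12636) = -104119/158382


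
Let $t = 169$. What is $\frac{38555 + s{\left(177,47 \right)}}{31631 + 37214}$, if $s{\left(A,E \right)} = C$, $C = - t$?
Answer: $\frac{38386}{68845} \approx 0.55757$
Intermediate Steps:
$C = -169$ ($C = \left(-1\right) 169 = -169$)
$s{\left(A,E \right)} = -169$
$\frac{38555 + s{\left(177,47 \right)}}{31631 + 37214} = \frac{38555 - 169}{31631 + 37214} = \frac{38386}{68845}$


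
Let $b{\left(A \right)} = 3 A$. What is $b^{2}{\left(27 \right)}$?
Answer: $6561$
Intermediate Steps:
$b^{2}{\left(27 \right)} = \left(3 \cdot 27\right)^{2} = 81^{2} = 6561$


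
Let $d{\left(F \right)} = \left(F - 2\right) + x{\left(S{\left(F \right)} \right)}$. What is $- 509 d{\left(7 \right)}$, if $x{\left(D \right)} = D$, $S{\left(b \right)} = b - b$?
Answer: $-2545$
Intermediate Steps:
$S{\left(b \right)} = 0$
$d{\left(F \right)} = -2 + F$ ($d{\left(F \right)} = \left(F - 2\right) + 0 = \left(-2 + F\right) + 0 = -2 + F$)
$- 509 d{\left(7 \right)} = - 509 \left(-2 + 7\right) = \left(-509\right) 5 = -2545$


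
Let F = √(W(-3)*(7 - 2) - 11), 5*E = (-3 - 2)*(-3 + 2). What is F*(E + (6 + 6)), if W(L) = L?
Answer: 13*I*√26 ≈ 66.287*I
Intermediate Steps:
E = 1 (E = ((-3 - 2)*(-3 + 2))/5 = (-5*(-1))/5 = (⅕)*5 = 1)
F = I*√26 (F = √(-3*(7 - 2) - 11) = √(-3*5 - 11) = √(-15 - 11) = √(-26) = I*√26 ≈ 5.099*I)
F*(E + (6 + 6)) = (I*√26)*(1 + (6 + 6)) = (I*√26)*(1 + 12) = (I*√26)*13 = 13*I*√26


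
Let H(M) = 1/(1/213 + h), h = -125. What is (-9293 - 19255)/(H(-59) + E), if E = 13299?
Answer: -253353984/118024121 ≈ -2.1466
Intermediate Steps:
H(M) = -213/26624 (H(M) = 1/(1/213 - 125) = 1/(-26624/213) = -213/26624)
(-9293 - 19255)/(H(-59) + E) = (-9293 - 19255)/(-213/26624 + 13299) = -28548/354072363/26624 = -28548*26624/354072363 = -253353984/118024121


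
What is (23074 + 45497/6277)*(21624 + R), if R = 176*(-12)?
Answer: 2826917974440/6277 ≈ 4.5036e+8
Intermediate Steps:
R = -2112
(23074 + 45497/6277)*(21624 + R) = (23074 + 45497/6277)*(21624 - 2112) = (23074 + 45497*(1/6277))*19512 = (23074 + 45497/6277)*19512 = (144880995/6277)*19512 = 2826917974440/6277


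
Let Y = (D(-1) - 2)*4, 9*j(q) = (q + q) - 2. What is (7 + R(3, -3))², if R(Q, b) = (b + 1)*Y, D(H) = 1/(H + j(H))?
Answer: 137641/169 ≈ 814.44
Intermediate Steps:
j(q) = -2/9 + 2*q/9 (j(q) = ((q + q) - 2)/9 = (2*q - 2)/9 = (-2 + 2*q)/9 = -2/9 + 2*q/9)
D(H) = 1/(-2/9 + 11*H/9) (D(H) = 1/(H + (-2/9 + 2*H/9)) = 1/(-2/9 + 11*H/9))
Y = -140/13 (Y = (9/(-2 + 11*(-1)) - 2)*4 = (9/(-2 - 11) - 2)*4 = (9/(-13) - 2)*4 = (9*(-1/13) - 2)*4 = (-9/13 - 2)*4 = -35/13*4 = -140/13 ≈ -10.769)
R(Q, b) = -140/13 - 140*b/13 (R(Q, b) = (b + 1)*(-140/13) = (1 + b)*(-140/13) = -140/13 - 140*b/13)
(7 + R(3, -3))² = (7 + (-140/13 - 140/13*(-3)))² = (7 + (-140/13 + 420/13))² = (7 + 280/13)² = (371/13)² = 137641/169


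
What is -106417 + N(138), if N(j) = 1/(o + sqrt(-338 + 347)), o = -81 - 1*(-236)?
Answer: -16813885/158 ≈ -1.0642e+5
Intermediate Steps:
o = 155 (o = -81 + 236 = 155)
N(j) = 1/158 (N(j) = 1/(155 + sqrt(-338 + 347)) = 1/(155 + sqrt(9)) = 1/(155 + 3) = 1/158)
-106417 + N(138) = -106417 + 1/158 = -16813885/158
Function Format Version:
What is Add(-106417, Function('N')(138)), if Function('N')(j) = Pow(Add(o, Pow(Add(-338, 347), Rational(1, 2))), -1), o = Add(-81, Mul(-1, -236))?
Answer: Rational(-16813885, 158) ≈ -1.0642e+5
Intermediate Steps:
o = 155 (o = Add(-81, 236) = 155)
Function('N')(j) = Rational(1, 158) (Function('N')(j) = Pow(Add(155, Pow(Add(-338, 347), Rational(1, 2))), -1) = Pow(Add(155, Pow(9, Rational(1, 2))), -1) = Pow(Add(155, 3), -1) = Pow(158, -1) = Rational(1, 158))
Add(-106417, Function('N')(138)) = Add(-106417, Rational(1, 158)) = Rational(-16813885, 158)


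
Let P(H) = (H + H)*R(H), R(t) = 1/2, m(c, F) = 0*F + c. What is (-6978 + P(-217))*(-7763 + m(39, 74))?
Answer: 55574180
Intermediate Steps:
m(c, F) = c (m(c, F) = 0 + c = c)
R(t) = ½
P(H) = H (P(H) = (H + H)*(½) = (2*H)*(½) = H)
(-6978 + P(-217))*(-7763 + m(39, 74)) = (-6978 - 217)*(-7763 + 39) = -7195*(-7724) = 55574180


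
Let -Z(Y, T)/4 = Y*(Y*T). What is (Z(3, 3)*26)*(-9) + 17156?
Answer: 42428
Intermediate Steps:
Z(Y, T) = -4*T*Y**2 (Z(Y, T) = -4*Y*Y*T = -4*Y*T*Y = -4*T*Y**2)
(Z(3, 3)*26)*(-9) + 17156 = (-4*3*3**2*26)*(-9) + 17156 = (-4*3*9*26)*(-9) + 17156 = -108*26*(-9) + 17156 = -2808*(-9) + 17156 = 25272 + 17156 = 42428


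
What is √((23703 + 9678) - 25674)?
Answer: √7707 ≈ 87.790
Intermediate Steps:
√((23703 + 9678) - 25674) = √(33381 - 25674) = √7707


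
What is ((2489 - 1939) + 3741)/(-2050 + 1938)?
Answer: -613/16 ≈ -38.313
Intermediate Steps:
((2489 - 1939) + 3741)/(-2050 + 1938) = (550 + 3741)/(-112) = 4291*(-1/112) = -613/16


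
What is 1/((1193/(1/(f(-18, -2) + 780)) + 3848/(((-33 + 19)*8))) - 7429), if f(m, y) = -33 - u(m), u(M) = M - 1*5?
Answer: 14/12756053 ≈ 1.0975e-6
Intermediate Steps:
u(M) = -5 + M (u(M) = M - 5 = -5 + M)
f(m, y) = -28 - m (f(m, y) = -33 - (-5 + m) = -33 + (5 - m) = -28 - m)
1/((1193/(1/(f(-18, -2) + 780)) + 3848/(((-33 + 19)*8))) - 7429) = 1/((1193/(1/((-28 - 1*(-18)) + 780)) + 3848/(((-33 + 19)*8))) - 7429) = 1/((1193/(1/((-28 + 18) + 780)) + 3848/((-14*8))) - 7429) = 1/((1193/(1/(-10 + 780)) + 3848/(-112)) - 7429) = 1/((1193/(1/770) + 3848*(-1/112)) - 7429) = 1/((1193/(1/770) - 481/14) - 7429) = 1/((1193*770 - 481/14) - 7429) = 1/((918610 - 481/14) - 7429) = 1/(12860059/14 - 7429) = 1/(12756053/14) = 14/12756053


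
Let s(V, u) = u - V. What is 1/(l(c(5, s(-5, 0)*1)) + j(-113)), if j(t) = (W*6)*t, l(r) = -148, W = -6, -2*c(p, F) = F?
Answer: 1/3920 ≈ 0.00025510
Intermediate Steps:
c(p, F) = -F/2
j(t) = -36*t (j(t) = (-6*6)*t = -36*t)
1/(l(c(5, s(-5, 0)*1)) + j(-113)) = 1/(-148 - 36*(-113)) = 1/(-148 + 4068) = 1/3920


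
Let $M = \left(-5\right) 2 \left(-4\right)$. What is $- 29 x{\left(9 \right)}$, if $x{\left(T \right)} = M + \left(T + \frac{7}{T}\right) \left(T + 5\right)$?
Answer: $- \frac{46168}{9} \approx -5129.8$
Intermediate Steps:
$M = 40$ ($M = \left(-10\right) \left(-4\right) = 40$)
$x{\left(T \right)} = 40 + \left(5 + T\right) \left(T + \frac{7}{T}\right)$ ($x{\left(T \right)} = 40 + \left(T + \frac{7}{T}\right) \left(T + 5\right) = 40 + \left(T + \frac{7}{T}\right) \left(5 + T\right) = 40 + \left(5 + T\right) \left(T + \frac{7}{T}\right)$)
$- 29 x{\left(9 \right)} = - 29 \left(47 + 9^{2} + 5 \cdot 9 + \frac{35}{9}\right) = - 29 \left(47 + 81 + 45 + 35 \cdot \frac{1}{9}\right) = - 29 \left(47 + 81 + 45 + \frac{35}{9}\right) = \left(-29\right) \frac{1592}{9} = - \frac{46168}{9}$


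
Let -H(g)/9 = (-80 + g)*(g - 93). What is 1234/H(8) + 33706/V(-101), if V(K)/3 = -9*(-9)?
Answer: 11458189/82620 ≈ 138.69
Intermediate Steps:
V(K) = 243 (V(K) = 3*(-9*(-9)) = 3*81 = 243)
H(g) = -9*(-93 + g)*(-80 + g) (H(g) = -9*(-80 + g)*(g - 93) = -9*(-80 + g)*(-93 + g) = -9*(-93 + g)*(-80 + g))
1234/H(8) + 33706/V(-101) = 1234/(-66960 - 9*8² + 1557*8) + 33706/243 = 1234/(-66960 - 9*64 + 12456) + 33706*(1/243) = 1234/(-66960 - 576 + 12456) + 33706/243 = 1234/(-55080) + 33706/243 = 1234*(-1/55080) + 33706/243 = -617/27540 + 33706/243 = 11458189/82620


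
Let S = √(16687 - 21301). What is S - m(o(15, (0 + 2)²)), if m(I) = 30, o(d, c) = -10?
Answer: -30 + I*√4614 ≈ -30.0 + 67.926*I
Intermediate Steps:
S = I*√4614 (S = √(-4614) = I*√4614 ≈ 67.926*I)
S - m(o(15, (0 + 2)²)) = I*√4614 - 1*30 = I*√4614 - 30 = -30 + I*√4614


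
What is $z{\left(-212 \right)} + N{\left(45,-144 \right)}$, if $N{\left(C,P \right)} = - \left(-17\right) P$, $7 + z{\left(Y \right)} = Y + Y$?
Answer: $-2879$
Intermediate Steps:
$z{\left(Y \right)} = -7 + 2 Y$ ($z{\left(Y \right)} = -7 + \left(Y + Y\right) = -7 + 2 Y$)
$N{\left(C,P \right)} = 17 P$
$z{\left(-212 \right)} + N{\left(45,-144 \right)} = \left(-7 + 2 \left(-212\right)\right) + 17 \left(-144\right) = \left(-7 - 424\right) - 2448 = -431 - 2448 = -2879$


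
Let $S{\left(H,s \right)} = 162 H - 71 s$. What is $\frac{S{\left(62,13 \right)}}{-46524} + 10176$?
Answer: $\frac{473419103}{46524} \approx 10176.0$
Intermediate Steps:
$S{\left(H,s \right)} = - 71 s + 162 H$
$\frac{S{\left(62,13 \right)}}{-46524} + 10176 = \frac{\left(-71\right) 13 + 162 \cdot 62}{-46524} + 10176 = \left(-923 + 10044\right) \left(- \frac{1}{46524}\right) + 10176 = 9121 \left(- \frac{1}{46524}\right) + 10176 = - \frac{9121}{46524} + 10176 = \frac{473419103}{46524}$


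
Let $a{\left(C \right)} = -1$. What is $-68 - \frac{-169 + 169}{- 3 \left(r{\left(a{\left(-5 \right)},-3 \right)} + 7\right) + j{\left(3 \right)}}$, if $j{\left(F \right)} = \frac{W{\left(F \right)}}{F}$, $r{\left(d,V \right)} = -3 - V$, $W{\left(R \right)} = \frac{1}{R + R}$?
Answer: $-68$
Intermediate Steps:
$W{\left(R \right)} = \frac{1}{2 R}$
$j{\left(F \right)} = \frac{1}{2 F^{2}}$ ($j{\left(F \right)} = \frac{\frac{1}{2} \frac{1}{F}}{F} = \frac{1}{2 F^{2}}$)
$-68 - \frac{-169 + 169}{- 3 \left(r{\left(a{\left(-5 \right)},-3 \right)} + 7\right) + j{\left(3 \right)}} = -68 - \frac{-169 + 169}{- 3 \left(\left(-3 - -3\right) + 7\right) + \frac{1}{2 \cdot 9}} = -68 - \frac{0}{- 3 \left(\left(-3 + 3\right) + 7\right) + \frac{1}{2} \cdot \frac{1}{9}} = -68 - \frac{0}{- 3 \left(0 + 7\right) + \frac{1}{18}} = -68 - \frac{0}{\left(-3\right) 7 + \frac{1}{18}} = -68 - \frac{0}{-21 + \frac{1}{18}} = -68 - \frac{0}{- \frac{377}{18}} = -68 - 0 \left(- \frac{18}{377}\right) = -68 - 0 = -68 + 0 = -68$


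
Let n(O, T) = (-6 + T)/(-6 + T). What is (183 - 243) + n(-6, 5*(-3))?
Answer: -59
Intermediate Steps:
n(O, T) = 1
(183 - 243) + n(-6, 5*(-3)) = (183 - 243) + 1 = -60 + 1 = -59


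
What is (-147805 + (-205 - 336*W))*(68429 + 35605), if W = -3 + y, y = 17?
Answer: -15887448276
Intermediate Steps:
W = 14 (W = -3 + 17 = 14)
(-147805 + (-205 - 336*W))*(68429 + 35605) = (-147805 + (-205 - 336*14))*(68429 + 35605) = (-147805 + (-205 - 4704))*104034 = (-147805 - 4909)*104034 = -152714*104034 = -15887448276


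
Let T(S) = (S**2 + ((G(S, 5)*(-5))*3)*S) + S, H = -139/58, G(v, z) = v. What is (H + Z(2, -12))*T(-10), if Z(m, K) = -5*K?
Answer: -2355405/29 ≈ -81221.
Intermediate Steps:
H = -139/58 (H = -139*1/58 = -139/58 ≈ -2.3966)
T(S) = S - 14*S**2 (T(S) = (S**2 + ((S*(-5))*3)*S) + S = (S**2 + (-5*S*3)*S) + S = (S**2 + (-15*S)*S) + S = (S**2 - 15*S**2) + S = -14*S**2 + S = S - 14*S**2)
(H + Z(2, -12))*T(-10) = (-139/58 - 5*(-12))*(-10*(1 - 14*(-10))) = (-139/58 + 60)*(-10*(1 + 140)) = 3341*(-10*141)/58 = (3341/58)*(-1410) = -2355405/29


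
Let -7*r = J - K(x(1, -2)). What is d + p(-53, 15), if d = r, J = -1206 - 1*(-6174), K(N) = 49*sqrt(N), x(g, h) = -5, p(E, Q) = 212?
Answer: -3484/7 + 7*I*sqrt(5) ≈ -497.71 + 15.652*I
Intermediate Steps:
J = 4968 (J = -1206 + 6174 = 4968)
r = -4968/7 + 7*I*sqrt(5) (r = -(4968 - 49*sqrt(-5))/7 = -(4968 - 49*I*sqrt(5))/7 = -4968/7 + 7*I*sqrt(5) ≈ -709.71 + 15.652*I)
d = -4968/7 + 7*I*sqrt(5) ≈ -709.71 + 15.652*I
d + p(-53, 15) = (-4968/7 + 7*I*sqrt(5)) + 212 = -3484/7 + 7*I*sqrt(5)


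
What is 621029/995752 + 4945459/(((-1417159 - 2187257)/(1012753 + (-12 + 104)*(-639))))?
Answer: -587218920524906507/448638055104 ≈ -1.3089e+6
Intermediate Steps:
621029/995752 + 4945459/(((-1417159 - 2187257)/(1012753 + (-12 + 104)*(-639)))) = 621029*(1/995752) + 4945459/((-3604416/(1012753 + 92*(-639)))) = 621029/995752 + 4945459/((-3604416/(1012753 - 58788))) = 621029/995752 + 4945459/((-3604416/953965)) = 621029/995752 + 4945459/((-3604416*1/953965)) = 621029/995752 + 4945459/(-3604416/953965) = 621029/995752 + 4945459*(-953965/3604416) = 621029/995752 - 4717794794935/3604416 = -587218920524906507/448638055104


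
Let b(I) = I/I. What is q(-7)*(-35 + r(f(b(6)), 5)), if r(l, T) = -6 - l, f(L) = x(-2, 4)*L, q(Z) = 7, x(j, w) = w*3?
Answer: -371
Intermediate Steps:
x(j, w) = 3*w
b(I) = 1
f(L) = 12*L (f(L) = (3*4)*L = 12*L)
q(-7)*(-35 + r(f(b(6)), 5)) = 7*(-35 + (-6 - 12)) = 7*(-35 - 18) = 7*(-53) = -371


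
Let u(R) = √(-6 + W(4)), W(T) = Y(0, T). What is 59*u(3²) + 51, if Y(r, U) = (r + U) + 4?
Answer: 51 + 59*√2 ≈ 134.44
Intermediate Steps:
Y(r, U) = 4 + U + r (Y(r, U) = (U + r) + 4 = 4 + U + r)
W(T) = 4 + T (W(T) = 4 + T + 0 = 4 + T)
u(R) = √2 (u(R) = √(-6 + (4 + 4)) = √(-6 + 8) = √2)
59*u(3²) + 51 = 59*√2 + 51 = 51 + 59*√2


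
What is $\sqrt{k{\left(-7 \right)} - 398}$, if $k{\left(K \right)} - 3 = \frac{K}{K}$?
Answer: $i \sqrt{394} \approx 19.849 i$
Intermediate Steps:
$k{\left(K \right)} = 4$ ($k{\left(K \right)} = 3 + \frac{K}{K} = 3 + 1 = 4$)
$\sqrt{k{\left(-7 \right)} - 398} = \sqrt{4 - 398} = \sqrt{-394} = i \sqrt{394}$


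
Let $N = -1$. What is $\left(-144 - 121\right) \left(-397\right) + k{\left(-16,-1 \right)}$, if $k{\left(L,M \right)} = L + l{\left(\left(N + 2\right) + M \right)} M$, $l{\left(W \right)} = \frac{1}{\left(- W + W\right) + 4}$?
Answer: $\frac{420755}{4} \approx 1.0519 \cdot 10^{5}$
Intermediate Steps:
$l{\left(W \right)} = \frac{1}{4}$ ($l{\left(W \right)} = \frac{1}{0 + 4} = \frac{1}{4}$)
$k{\left(L,M \right)} = L + \frac{M}{4}$
$\left(-144 - 121\right) \left(-397\right) + k{\left(-16,-1 \right)} = \left(-144 - 121\right) \left(-397\right) + \left(-16 + \frac{1}{4} \left(-1\right)\right) = \left(-265\right) \left(-397\right) - \frac{65}{4} = 105205 - \frac{65}{4} = \frac{420755}{4}$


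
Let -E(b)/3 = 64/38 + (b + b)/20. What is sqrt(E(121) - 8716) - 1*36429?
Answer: -36429 + I*sqrt(316140430)/190 ≈ -36429.0 + 93.581*I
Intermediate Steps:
E(b) = -96/19 - 3*b/10 (E(b) = -3*(64/38 + (b + b)/20) = -3*(64*(1/38) + (2*b)*(1/20)) = -3*(32/19 + b/10) = -96/19 - 3*b/10)
sqrt(E(121) - 8716) - 1*36429 = sqrt((-96/19 - 3/10*121) - 8716) - 1*36429 = sqrt((-96/19 - 363/10) - 8716) - 36429 = sqrt(-7857/190 - 8716) - 36429 = sqrt(-1663897/190) - 36429 = I*sqrt(316140430)/190 - 36429 = -36429 + I*sqrt(316140430)/190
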